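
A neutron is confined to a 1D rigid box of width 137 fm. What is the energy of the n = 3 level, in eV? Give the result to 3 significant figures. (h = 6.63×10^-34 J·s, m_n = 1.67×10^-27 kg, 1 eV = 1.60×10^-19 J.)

E_3 = 9.86×10^4 eV

For an infinite well E_n = n²h²/(8m_nL²), so E_1 = h²/(8m_nL²) = (6.63×10^-34)²/(8·1.67×10^-27·(1.37×10^-13 m)²) = 1.753×10^-15 J.
Then E_3 = 3²·E_1 = 9·1.753×10^-15 J = 1.578×10^-14 J.
Converting, E_3 = 1.578×10^-14 J / (1.60×10^-19 J/eV) = 9.86×10^4 eV.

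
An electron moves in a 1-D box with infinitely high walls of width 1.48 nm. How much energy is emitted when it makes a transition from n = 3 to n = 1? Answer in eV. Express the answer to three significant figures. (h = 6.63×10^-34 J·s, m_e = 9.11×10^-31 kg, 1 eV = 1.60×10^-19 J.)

|ΔE| = 1.38 eV

E_1 = h²/(8m_eL²) = 2.754×10^-20 J.
|ΔE| = |3² − 1²|·E_1 = 8·2.754×10^-20 J = 2.203×10^-19 J = 1.38 eV.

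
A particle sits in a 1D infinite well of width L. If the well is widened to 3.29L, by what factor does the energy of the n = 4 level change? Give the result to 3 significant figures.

0.0924

E_n ∝ 1/L², so the energy scales by 1/3.29² = 0.0924.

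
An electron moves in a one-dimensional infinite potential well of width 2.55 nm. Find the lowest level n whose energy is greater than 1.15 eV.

E_1 = h²/(8m_eL²) = 9.265×10^-21 J = 0.05783 eV.
Need n² > 1.15/0.05783 = 19.89, i.e. n > 4.460.
The smallest integer satisfying this is n = 5.

n = 5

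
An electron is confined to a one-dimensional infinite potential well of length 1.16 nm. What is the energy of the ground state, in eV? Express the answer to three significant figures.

For an infinite well E_n = n²h²/(8m_eL²), so E_1 = h²/(8m_eL²) = (6.626×10^-34)²/(8·9.109×10^-31·(1.16×10^-9 m)²) = 4.477×10^-20 J.
Converting, E_1 = 4.477×10^-20 J / (1.602×10^-19 J/eV) = 0.279 eV.

E_1 = 0.279 eV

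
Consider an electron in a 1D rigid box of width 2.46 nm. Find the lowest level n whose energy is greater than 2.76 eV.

E_1 = h²/(8m_eL²) = 9.956×10^-21 J = 0.06215 eV.
Need n² > 2.76/0.06215 = 44.41, i.e. n > 6.664.
The smallest integer satisfying this is n = 7.

n = 7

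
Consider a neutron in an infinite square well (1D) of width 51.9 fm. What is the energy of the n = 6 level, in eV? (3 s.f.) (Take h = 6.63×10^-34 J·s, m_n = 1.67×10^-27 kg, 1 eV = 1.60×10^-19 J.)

For an infinite well E_n = n²h²/(8m_nL²), so E_1 = h²/(8m_nL²) = (6.63×10^-34)²/(8·1.67×10^-27·(5.19×10^-14 m)²) = 1.221×10^-14 J.
Then E_6 = 6²·E_1 = 36·1.221×10^-14 J = 4.396×10^-13 J.
Converting, E_6 = 4.396×10^-13 J / (1.60×10^-19 J/eV) = 2.75×10^6 eV.

E_6 = 2.75×10^6 eV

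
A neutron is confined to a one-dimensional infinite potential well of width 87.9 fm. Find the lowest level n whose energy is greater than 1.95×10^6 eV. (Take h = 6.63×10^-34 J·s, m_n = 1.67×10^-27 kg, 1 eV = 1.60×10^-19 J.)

n = 9

E_1 = h²/(8m_nL²) = 4.258×10^-15 J = 2.661×10^4 eV.
Need n² > 1.95×10^6/2.661×10^4 = 73.28, i.e. n > 8.560.
The smallest integer satisfying this is n = 9.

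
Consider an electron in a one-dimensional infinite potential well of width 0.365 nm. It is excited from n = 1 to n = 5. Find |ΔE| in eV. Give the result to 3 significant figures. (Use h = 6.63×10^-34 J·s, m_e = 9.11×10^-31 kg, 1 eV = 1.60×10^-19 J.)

E_1 = h²/(8m_eL²) = 4.527×10^-19 J.
|ΔE| = |1² − 5²|·E_1 = 24·4.527×10^-19 J = 1.086×10^-17 J = 67.9 eV.

|ΔE| = 67.9 eV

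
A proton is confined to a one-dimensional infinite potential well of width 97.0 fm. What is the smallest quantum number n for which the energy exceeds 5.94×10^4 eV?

n = 2

E_1 = h²/(8m_pL²) = 3.486×10^-15 J = 2.176×10^4 eV.
Need n² > 5.94×10^4/2.176×10^4 = 2.730, i.e. n > 1.652.
The smallest integer satisfying this is n = 2.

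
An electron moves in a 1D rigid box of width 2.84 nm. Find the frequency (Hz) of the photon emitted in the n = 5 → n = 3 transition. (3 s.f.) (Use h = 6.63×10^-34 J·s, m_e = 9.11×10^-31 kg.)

f = 1.80×10^14 Hz

E_1 = h²/(8m_eL²) = 7.478×10^-21 J and ΔE = (5² − 3²)E_1 = 1.196×10^-19 J.
f = ΔE/h = 1.196×10^-19/6.63×10^-34 = 1.80×10^14 Hz.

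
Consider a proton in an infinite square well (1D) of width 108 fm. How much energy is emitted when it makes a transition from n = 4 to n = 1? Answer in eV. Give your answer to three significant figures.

|ΔE| = 2.63×10^5 eV

E_1 = h²/(8m_pL²) = 2.812×10^-15 J.
|ΔE| = |4² − 1²|·E_1 = 15·2.812×10^-15 J = 4.218×10^-14 J = 2.63×10^5 eV.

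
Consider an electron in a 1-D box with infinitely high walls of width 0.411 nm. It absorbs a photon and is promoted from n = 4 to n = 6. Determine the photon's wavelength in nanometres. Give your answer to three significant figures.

λ = 27.8 nm

E_1 = h²/(8m_eL²) = 3.567×10^-19 J, so ΔE = (6² − 4²)E_1 = 7.134×10^-18 J.
λ = hc/ΔE = (6.626×10^-34·2.998×10^8)/7.134×10^-18 = 2.78×10^-8 m = 27.8 nm.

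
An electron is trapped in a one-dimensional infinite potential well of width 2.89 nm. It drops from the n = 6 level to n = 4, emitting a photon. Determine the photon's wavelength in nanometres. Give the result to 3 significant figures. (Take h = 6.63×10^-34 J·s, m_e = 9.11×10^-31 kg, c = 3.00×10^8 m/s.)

λ = 1.38×10^3 nm

E_1 = h²/(8m_eL²) = 7.221×10^-21 J, so ΔE = (6² − 4²)E_1 = 1.444×10^-19 J.
λ = hc/ΔE = (6.63×10^-34·3.00×10^8)/1.444×10^-19 = 1.38×10^-6 m = 1.38×10^3 nm.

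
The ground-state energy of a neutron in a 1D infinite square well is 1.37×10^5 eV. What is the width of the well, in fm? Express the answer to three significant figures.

L = 38.6 fm

From E_n = n²h²/(8m_nL²), L = n·h/√(8m_nE_n).
E_1 = 1.37×10^5 eV = 2.195×10^-14 J, so L = 1·6.626×10^-34/√(8·1.675×10^-27·2.195×10^-14) = 3.86×10^-14 m = 38.6 fm.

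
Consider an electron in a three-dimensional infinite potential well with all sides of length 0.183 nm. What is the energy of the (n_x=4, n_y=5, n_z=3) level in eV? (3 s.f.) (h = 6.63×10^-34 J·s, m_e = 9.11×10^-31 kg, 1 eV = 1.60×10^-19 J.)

For a 3D rectangular well E = (h²/8m_e)·Σ n_i²/L_i² = (6.63×10^-34)²/(8·9.11×10^-31) · [4²/(0.183 nm)² + 5²/(0.183 nm)² + 3²/(0.183 nm)²].
Evaluating gives E = 9.005×10^-17 J = 563 eV.

E = 563 eV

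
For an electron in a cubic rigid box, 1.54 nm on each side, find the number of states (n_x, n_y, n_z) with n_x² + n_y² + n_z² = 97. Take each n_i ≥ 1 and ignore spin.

degeneracy = 3

The level has n_x² + n_y² + n_z² = 97. The ordered positive-integer solutions are (5, 6, 6), (6, 5, 6), (6, 6, 5).
That gives 3 states.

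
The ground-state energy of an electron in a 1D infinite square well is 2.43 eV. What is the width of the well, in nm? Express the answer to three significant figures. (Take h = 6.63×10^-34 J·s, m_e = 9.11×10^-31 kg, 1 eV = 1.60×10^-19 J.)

L = 0.394 nm

From E_n = n²h²/(8m_eL²), L = n·h/√(8m_eE_n).
E_1 = 2.43 eV = 3.888×10^-19 J, so L = 1·6.63×10^-34/√(8·9.11×10^-31·3.888×10^-19) = 3.94×10^-10 m = 0.394 nm.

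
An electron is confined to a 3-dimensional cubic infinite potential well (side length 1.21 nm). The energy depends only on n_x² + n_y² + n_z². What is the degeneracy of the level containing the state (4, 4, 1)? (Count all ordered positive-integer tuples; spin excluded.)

degeneracy = 6

The level has n_x² + n_y² + n_z² = 33. The ordered positive-integer solutions are (1, 4, 4), (2, 2, 5), (2, 5, 2), (4, 1, 4), (4, 4, 1), (5, 2, 2).
That gives 6 states.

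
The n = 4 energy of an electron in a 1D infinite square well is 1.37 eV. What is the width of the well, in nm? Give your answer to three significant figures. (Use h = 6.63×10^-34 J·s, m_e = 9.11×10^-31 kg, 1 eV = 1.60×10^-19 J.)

From E_n = n²h²/(8m_eL²), L = n·h/√(8m_eE_n).
E_4 = 1.37 eV = 2.192×10^-19 J, so L = 4·6.63×10^-34/√(8·9.11×10^-31·2.192×10^-19) = 2.10×10^-9 m = 2.10 nm.

L = 2.10 nm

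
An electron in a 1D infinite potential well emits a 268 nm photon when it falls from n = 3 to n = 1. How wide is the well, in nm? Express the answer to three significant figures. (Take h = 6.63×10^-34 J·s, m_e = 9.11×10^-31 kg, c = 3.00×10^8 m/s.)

The photon carries ΔE = hc/λ = 6.63×10^-34·3.00×10^8/2.68×10^-7 m = 7.422×10^-19 J.
Since ΔE = (3² − 1²)E_1, E_1 = 9.277×10^-20 J, and L = h/√(8m_eE_1) = 8.06×10^-10 m = 0.806 nm.

L = 0.806 nm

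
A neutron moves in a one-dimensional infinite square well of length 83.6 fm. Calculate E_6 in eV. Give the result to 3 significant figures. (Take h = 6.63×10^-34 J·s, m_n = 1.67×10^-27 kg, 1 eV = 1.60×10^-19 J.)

For an infinite well E_n = n²h²/(8m_nL²), so E_1 = h²/(8m_nL²) = (6.63×10^-34)²/(8·1.67×10^-27·(8.36×10^-14 m)²) = 4.708×10^-15 J.
Then E_6 = 6²·E_1 = 36·4.708×10^-15 J = 1.695×10^-13 J.
Converting, E_6 = 1.695×10^-13 J / (1.60×10^-19 J/eV) = 1.06×10^6 eV.

E_6 = 1.06×10^6 eV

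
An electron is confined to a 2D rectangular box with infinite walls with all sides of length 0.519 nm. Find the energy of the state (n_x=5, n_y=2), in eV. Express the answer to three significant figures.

E = 40.5 eV

For a 2D rectangular well E = (h²/8m_e)·Σ n_i²/L_i² = (6.626×10^-34)²/(8·9.109×10^-31) · [5²/(0.519 nm)² + 2²/(0.519 nm)²].
Evaluating gives E = 6.486×10^-18 J = 40.5 eV.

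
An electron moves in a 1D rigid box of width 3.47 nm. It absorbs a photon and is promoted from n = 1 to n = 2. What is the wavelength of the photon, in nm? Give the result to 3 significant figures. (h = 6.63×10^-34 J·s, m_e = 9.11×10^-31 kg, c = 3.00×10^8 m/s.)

E_1 = h²/(8m_eL²) = 5.009×10^-21 J, so ΔE = (2² − 1²)E_1 = 1.503×10^-20 J.
λ = hc/ΔE = (6.63×10^-34·3.00×10^8)/1.503×10^-20 = 1.32×10^-5 m = 1.32×10^4 nm.

λ = 1.32×10^4 nm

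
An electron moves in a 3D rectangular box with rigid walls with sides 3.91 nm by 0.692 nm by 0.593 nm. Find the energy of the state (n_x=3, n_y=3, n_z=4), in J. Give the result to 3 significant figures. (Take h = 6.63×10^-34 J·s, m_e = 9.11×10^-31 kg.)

For a 3D rectangular well E = (h²/8m_e)·Σ n_i²/L_i² = (6.63×10^-34)²/(8·9.11×10^-31) · [3²/(3.91 nm)² + 3²/(0.692 nm)² + 4²/(0.593 nm)²].
Evaluating gives E = 3.91×10^-18 J.

E = 3.91×10^-18 J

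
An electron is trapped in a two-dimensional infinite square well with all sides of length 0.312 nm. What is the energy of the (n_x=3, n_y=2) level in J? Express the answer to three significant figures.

For a 2D rectangular well E = (h²/8m_e)·Σ n_i²/L_i² = (6.626×10^-34)²/(8·9.109×10^-31) · [3²/(0.312 nm)² + 2²/(0.312 nm)²].
Evaluating gives E = 8.05×10^-18 J.

E = 8.05×10^-18 J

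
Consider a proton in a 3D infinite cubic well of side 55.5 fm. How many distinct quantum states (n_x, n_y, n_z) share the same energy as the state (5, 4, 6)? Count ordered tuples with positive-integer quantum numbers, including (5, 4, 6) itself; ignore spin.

degeneracy = 12

The level has n_x² + n_y² + n_z² = 77. The ordered positive-integer solutions are (2, 3, 8), (2, 8, 3), (3, 2, 8), (3, 8, 2), (4, 5, 6), (4, 6, 5), (5, 4, 6), (5, 6, 4), (6, 4, 5), (6, 5, 4), (8, 2, 3), (8, 3, 2).
That gives 12 states.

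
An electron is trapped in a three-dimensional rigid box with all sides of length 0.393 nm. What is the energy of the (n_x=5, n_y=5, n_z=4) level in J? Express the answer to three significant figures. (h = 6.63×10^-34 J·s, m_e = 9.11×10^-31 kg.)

For a 3D rectangular well E = (h²/8m_e)·Σ n_i²/L_i² = (6.63×10^-34)²/(8·9.11×10^-31) · [5²/(0.393 nm)² + 5²/(0.393 nm)² + 4²/(0.393 nm)²].
Evaluating gives E = 2.58×10^-17 J.

E = 2.58×10^-17 J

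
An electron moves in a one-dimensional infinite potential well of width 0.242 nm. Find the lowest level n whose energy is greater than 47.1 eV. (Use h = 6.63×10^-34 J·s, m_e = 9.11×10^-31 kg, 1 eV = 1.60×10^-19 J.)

E_1 = h²/(8m_eL²) = 1.030×10^-18 J = 6.438 eV.
Need n² > 47.1/6.438 = 7.316, i.e. n > 2.705.
The smallest integer satisfying this is n = 3.

n = 3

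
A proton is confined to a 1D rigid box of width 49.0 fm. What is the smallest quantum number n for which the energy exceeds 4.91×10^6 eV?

n = 8

E_1 = h²/(8m_pL²) = 1.366×10^-14 J = 8.527×10^4 eV.
Need n² > 4.91×10^6/8.527×10^4 = 57.58, i.e. n > 7.588.
The smallest integer satisfying this is n = 8.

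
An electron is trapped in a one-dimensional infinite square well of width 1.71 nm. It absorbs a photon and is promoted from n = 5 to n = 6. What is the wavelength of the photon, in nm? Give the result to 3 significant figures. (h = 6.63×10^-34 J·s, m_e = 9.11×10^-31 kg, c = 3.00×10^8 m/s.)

E_1 = h²/(8m_eL²) = 2.063×10^-20 J, so ΔE = (6² − 5²)E_1 = 2.269×10^-19 J.
λ = hc/ΔE = (6.63×10^-34·3.00×10^8)/2.269×10^-19 = 8.77×10^-7 m = 877 nm.

λ = 877 nm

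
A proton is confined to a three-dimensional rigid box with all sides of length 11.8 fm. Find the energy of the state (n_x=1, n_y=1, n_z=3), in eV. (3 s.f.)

E = 1.62×10^7 eV

For a 3D rectangular well E = (h²/8m_p)·Σ n_i²/L_i² = (6.626×10^-34)²/(8·1.673×10^-27) · [1²/(11.8 fm)² + 1²/(11.8 fm)² + 3²/(11.8 fm)²].
Evaluating gives E = 2.591×10^-12 J = 1.62×10^7 eV.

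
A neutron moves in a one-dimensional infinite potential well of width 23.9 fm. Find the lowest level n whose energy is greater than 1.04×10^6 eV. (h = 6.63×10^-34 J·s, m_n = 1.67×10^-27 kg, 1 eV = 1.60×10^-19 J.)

E_1 = h²/(8m_nL²) = 5.760×10^-14 J = 3.600×10^5 eV.
Need n² > 1.04×10^6/3.600×10^5 = 2.889, i.e. n > 1.700.
The smallest integer satisfying this is n = 2.

n = 2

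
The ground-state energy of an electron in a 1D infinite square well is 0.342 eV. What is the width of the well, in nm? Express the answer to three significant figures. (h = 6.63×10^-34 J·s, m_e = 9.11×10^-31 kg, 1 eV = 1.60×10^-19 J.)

L = 1.05 nm

From E_n = n²h²/(8m_eL²), L = n·h/√(8m_eE_n).
E_1 = 0.342 eV = 5.472×10^-20 J, so L = 1·6.63×10^-34/√(8·9.11×10^-31·5.472×10^-20) = 1.05×10^-9 m = 1.05 nm.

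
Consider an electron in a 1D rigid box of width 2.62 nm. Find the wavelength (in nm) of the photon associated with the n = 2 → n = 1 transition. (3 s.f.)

λ = 7.54×10^3 nm

E_1 = h²/(8m_eL²) = 8.777×10^-21 J, so ΔE = (2² − 1²)E_1 = 2.633×10^-20 J.
λ = hc/ΔE = (6.626×10^-34·2.998×10^8)/2.633×10^-20 = 7.54×10^-6 m = 7.54×10^3 nm.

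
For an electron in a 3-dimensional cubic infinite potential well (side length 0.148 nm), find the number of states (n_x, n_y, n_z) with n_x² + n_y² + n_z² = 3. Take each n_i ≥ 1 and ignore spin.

degeneracy = 1

The level has n_x² + n_y² + n_z² = 3. The ordered positive-integer solutions are (1, 1, 1).
That gives 1 state.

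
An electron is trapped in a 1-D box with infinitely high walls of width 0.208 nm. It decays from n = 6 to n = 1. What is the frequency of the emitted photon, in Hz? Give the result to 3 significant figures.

f = 7.36×10^16 Hz

E_1 = h²/(8m_eL²) = 1.393×10^-18 J and ΔE = (6² − 1²)E_1 = 4.876×10^-17 J.
f = ΔE/h = 4.876×10^-17/6.626×10^-34 = 7.36×10^16 Hz.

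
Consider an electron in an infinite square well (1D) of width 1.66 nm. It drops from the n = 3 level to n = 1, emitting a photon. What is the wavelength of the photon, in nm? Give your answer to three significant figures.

λ = 1.14×10^3 nm

E_1 = h²/(8m_eL²) = 2.186×10^-20 J, so ΔE = (3² − 1²)E_1 = 1.749×10^-19 J.
λ = hc/ΔE = (6.626×10^-34·2.998×10^8)/1.749×10^-19 = 1.14×10^-6 m = 1.14×10^3 nm.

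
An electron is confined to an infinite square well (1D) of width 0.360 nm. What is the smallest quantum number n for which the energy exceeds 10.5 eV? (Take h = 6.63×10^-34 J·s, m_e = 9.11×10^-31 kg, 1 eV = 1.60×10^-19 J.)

n = 2

E_1 = h²/(8m_eL²) = 4.654×10^-19 J = 2.909 eV.
Need n² > 10.5/2.909 = 3.609, i.e. n > 1.900.
The smallest integer satisfying this is n = 2.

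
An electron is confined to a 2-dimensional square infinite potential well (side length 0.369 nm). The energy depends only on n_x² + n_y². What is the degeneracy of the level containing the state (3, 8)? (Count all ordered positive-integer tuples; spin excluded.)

degeneracy = 2

The level has n_x² + n_y² = 73. The ordered positive-integer solutions are (3, 8), (8, 3).
That gives 2 states.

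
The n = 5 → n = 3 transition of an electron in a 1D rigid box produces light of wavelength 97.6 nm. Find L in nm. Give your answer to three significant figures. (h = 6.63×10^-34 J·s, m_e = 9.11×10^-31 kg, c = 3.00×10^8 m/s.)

The photon carries ΔE = hc/λ = 6.63×10^-34·3.00×10^8/9.76×10^-8 m = 2.038×10^-18 J.
Since ΔE = (5² − 3²)E_1, E_1 = 1.274×10^-19 J, and L = h/√(8m_eE_1) = 6.88×10^-10 m = 0.688 nm.

L = 0.688 nm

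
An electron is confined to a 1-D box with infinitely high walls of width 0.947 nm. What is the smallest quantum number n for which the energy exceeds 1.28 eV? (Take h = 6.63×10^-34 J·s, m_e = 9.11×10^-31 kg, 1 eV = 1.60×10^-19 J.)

n = 2

E_1 = h²/(8m_eL²) = 6.725×10^-20 J = 0.4203 eV.
Need n² > 1.28/0.4203 = 3.045, i.e. n > 1.745.
The smallest integer satisfying this is n = 2.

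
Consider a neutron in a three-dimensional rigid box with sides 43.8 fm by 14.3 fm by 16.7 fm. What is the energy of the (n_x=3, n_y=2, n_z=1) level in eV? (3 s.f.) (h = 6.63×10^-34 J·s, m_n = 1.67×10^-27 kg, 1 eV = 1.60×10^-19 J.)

E = 5.72×10^6 eV

For a 3D rectangular well E = (h²/8m_n)·Σ n_i²/L_i² = (6.63×10^-34)²/(8·1.67×10^-27) · [3²/(43.8 fm)² + 2²/(14.3 fm)² + 1²/(16.7 fm)²].
Evaluating gives E = 9.159×10^-13 J = 5.72×10^6 eV.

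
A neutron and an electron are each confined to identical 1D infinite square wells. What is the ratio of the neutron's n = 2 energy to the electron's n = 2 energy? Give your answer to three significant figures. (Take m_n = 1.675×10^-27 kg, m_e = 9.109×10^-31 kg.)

E_n ∝ 1/m at fixed n and L, so the ratio is m_e/m_n = 9.109×10^-31/1.675×10^-27 = 5.44×10^-4.

5.44×10^-4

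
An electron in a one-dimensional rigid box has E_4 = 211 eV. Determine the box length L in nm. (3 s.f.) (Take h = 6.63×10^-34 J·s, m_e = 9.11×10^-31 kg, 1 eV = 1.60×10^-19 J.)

From E_n = n²h²/(8m_eL²), L = n·h/√(8m_eE_n).
E_4 = 211 eV = 3.376×10^-17 J, so L = 4·6.63×10^-34/√(8·9.11×10^-31·3.376×10^-17) = 1.69×10^-10 m = 0.169 nm.

L = 0.169 nm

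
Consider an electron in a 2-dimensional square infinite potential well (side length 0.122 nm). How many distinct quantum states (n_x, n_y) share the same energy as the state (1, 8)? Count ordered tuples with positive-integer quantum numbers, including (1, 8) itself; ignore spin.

degeneracy = 4

The level has n_x² + n_y² = 65. The ordered positive-integer solutions are (1, 8), (4, 7), (7, 4), (8, 1).
That gives 4 states.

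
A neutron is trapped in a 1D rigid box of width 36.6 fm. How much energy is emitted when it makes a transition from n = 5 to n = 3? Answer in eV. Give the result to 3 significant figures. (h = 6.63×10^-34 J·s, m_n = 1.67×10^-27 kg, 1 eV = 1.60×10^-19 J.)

|ΔE| = 2.46×10^6 eV

E_1 = h²/(8m_nL²) = 2.456×10^-14 J.
|ΔE| = |5² − 3²|·E_1 = 16·2.456×10^-14 J = 3.930×10^-13 J = 2.46×10^6 eV.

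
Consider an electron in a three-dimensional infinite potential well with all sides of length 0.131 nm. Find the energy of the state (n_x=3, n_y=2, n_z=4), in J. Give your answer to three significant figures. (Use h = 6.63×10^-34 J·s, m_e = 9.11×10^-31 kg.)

For a 3D rectangular well E = (h²/8m_e)·Σ n_i²/L_i² = (6.63×10^-34)²/(8·9.11×10^-31) · [3²/(0.131 nm)² + 2²/(0.131 nm)² + 4²/(0.131 nm)²].
Evaluating gives E = 1.02×10^-16 J.

E = 1.02×10^-16 J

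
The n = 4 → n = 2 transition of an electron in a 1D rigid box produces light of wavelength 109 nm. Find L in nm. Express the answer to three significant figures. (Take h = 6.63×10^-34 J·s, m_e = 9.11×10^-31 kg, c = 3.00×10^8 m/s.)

L = 0.630 nm

The photon carries ΔE = hc/λ = 6.63×10^-34·3.00×10^8/1.09×10^-7 m = 1.825×10^-18 J.
Since ΔE = (4² − 2²)E_1, E_1 = 1.521×10^-19 J, and L = h/√(8m_eE_1) = 6.30×10^-10 m = 0.630 nm.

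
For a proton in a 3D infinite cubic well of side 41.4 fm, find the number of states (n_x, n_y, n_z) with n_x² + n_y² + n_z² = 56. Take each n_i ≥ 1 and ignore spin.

The level has n_x² + n_y² + n_z² = 56. The ordered positive-integer solutions are (2, 4, 6), (2, 6, 4), (4, 2, 6), (4, 6, 2), (6, 2, 4), (6, 4, 2).
That gives 6 states.

degeneracy = 6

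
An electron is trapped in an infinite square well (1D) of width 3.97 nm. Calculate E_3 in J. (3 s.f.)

E_3 = 3.44×10^-20 J

For an infinite well E_n = n²h²/(8m_eL²), so E_1 = h²/(8m_eL²) = (6.626×10^-34)²/(8·9.109×10^-31·(3.97×10^-9 m)²) = 3.823×10^-21 J.
Then E_3 = 3²·E_1 = 9·3.823×10^-21 J = 3.44×10^-20 J.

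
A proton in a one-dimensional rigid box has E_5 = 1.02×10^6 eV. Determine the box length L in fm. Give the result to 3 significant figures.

From E_n = n²h²/(8m_pL²), L = n·h/√(8m_pE_n).
E_5 = 1.02×10^6 eV = 1.634×10^-13 J, so L = 5·6.626×10^-34/√(8·1.673×10^-27·1.634×10^-13) = 7.08×10^-14 m = 70.8 fm.

L = 70.8 fm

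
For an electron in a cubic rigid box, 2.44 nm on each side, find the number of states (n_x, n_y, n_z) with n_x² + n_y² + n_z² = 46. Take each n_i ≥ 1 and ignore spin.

The level has n_x² + n_y² + n_z² = 46. The ordered positive-integer solutions are (1, 3, 6), (1, 6, 3), (3, 1, 6), (3, 6, 1), (6, 1, 3), (6, 3, 1).
That gives 6 states.

degeneracy = 6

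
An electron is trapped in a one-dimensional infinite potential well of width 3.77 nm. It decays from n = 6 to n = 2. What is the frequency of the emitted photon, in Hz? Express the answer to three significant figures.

E_1 = h²/(8m_eL²) = 4.239×10^-21 J and ΔE = (6² − 2²)E_1 = 1.356×10^-19 J.
f = ΔE/h = 1.356×10^-19/6.626×10^-34 = 2.05×10^14 Hz.

f = 2.05×10^14 Hz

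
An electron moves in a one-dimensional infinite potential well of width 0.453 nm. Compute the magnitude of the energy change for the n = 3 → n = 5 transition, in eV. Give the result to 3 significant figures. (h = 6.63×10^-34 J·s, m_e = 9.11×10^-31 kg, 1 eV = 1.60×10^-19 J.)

|ΔE| = 29.4 eV

E_1 = h²/(8m_eL²) = 2.939×10^-19 J.
|ΔE| = |3² − 5²|·E_1 = 16·2.939×10^-19 J = 4.702×10^-18 J = 29.4 eV.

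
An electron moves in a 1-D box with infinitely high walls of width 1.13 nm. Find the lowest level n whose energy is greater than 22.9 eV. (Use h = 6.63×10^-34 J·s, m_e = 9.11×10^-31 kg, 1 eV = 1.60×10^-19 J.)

E_1 = h²/(8m_eL²) = 4.723×10^-20 J = 0.2952 eV.
Need n² > 22.9/0.2952 = 77.57, i.e. n > 8.807.
The smallest integer satisfying this is n = 9.

n = 9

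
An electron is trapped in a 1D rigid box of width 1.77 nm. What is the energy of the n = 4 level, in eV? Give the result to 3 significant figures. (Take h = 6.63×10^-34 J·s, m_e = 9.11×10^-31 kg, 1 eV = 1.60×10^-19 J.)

For an infinite well E_n = n²h²/(8m_eL²), so E_1 = h²/(8m_eL²) = (6.63×10^-34)²/(8·9.11×10^-31·(1.77×10^-9 m)²) = 1.925×10^-20 J.
Then E_4 = 4²·E_1 = 16·1.925×10^-20 J = 3.080×10^-19 J.
Converting, E_4 = 3.080×10^-19 J / (1.60×10^-19 J/eV) = 1.93 eV.

E_4 = 1.93 eV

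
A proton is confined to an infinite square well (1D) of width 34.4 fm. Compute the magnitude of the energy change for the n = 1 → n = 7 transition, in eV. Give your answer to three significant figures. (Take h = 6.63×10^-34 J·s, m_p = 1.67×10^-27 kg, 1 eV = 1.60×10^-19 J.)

|ΔE| = 8.34×10^6 eV

E_1 = h²/(8m_pL²) = 2.780×10^-14 J.
|ΔE| = |1² − 7²|·E_1 = 48·2.780×10^-14 J = 1.334×10^-12 J = 8.34×10^6 eV.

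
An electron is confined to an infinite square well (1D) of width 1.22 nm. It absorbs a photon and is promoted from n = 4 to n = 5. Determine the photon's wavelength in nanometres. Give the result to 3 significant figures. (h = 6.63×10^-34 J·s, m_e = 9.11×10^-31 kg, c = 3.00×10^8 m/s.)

λ = 545 nm

E_1 = h²/(8m_eL²) = 4.052×10^-20 J, so ΔE = (5² − 4²)E_1 = 3.647×10^-19 J.
λ = hc/ΔE = (6.63×10^-34·3.00×10^8)/3.647×10^-19 = 5.45×10^-7 m = 545 nm.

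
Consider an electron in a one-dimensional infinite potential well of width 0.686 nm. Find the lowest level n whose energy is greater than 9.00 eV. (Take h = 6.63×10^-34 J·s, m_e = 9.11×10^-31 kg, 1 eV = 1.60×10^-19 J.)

n = 4

E_1 = h²/(8m_eL²) = 1.282×10^-19 J = 0.8013 eV.
Need n² > 9.00/0.8013 = 11.23, i.e. n > 3.351.
The smallest integer satisfying this is n = 4.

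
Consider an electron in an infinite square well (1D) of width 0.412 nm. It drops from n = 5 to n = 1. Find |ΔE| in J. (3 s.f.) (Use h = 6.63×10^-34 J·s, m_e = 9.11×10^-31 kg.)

|ΔE| = 8.53×10^-18 J

E_1 = h²/(8m_eL²) = 3.553×10^-19 J.
|ΔE| = |5² − 1²|·E_1 = 24·3.553×10^-19 J = 8.53×10^-18 J.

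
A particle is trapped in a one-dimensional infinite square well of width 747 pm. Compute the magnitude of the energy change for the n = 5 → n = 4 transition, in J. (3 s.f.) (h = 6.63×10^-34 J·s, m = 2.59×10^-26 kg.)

E_1 = h²/(8mL²) = 3.802×10^-24 J.
|ΔE| = |5² − 4²|·E_1 = 9·3.802×10^-24 J = 3.42×10^-23 J.

|ΔE| = 3.42×10^-23 J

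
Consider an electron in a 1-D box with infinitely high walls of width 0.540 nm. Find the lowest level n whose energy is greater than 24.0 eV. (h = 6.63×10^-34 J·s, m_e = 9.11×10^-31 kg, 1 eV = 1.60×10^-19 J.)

E_1 = h²/(8m_eL²) = 2.068×10^-19 J = 1.293 eV.
Need n² > 24.0/1.293 = 18.56, i.e. n > 4.308.
The smallest integer satisfying this is n = 5.

n = 5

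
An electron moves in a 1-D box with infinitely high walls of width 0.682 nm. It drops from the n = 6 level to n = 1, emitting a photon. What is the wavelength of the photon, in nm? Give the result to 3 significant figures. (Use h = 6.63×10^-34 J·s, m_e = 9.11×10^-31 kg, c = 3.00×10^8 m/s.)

E_1 = h²/(8m_eL²) = 1.297×10^-19 J, so ΔE = (6² − 1²)E_1 = 4.539×10^-18 J.
λ = hc/ΔE = (6.63×10^-34·3.00×10^8)/4.539×10^-18 = 4.38×10^-8 m = 43.8 nm.

λ = 43.8 nm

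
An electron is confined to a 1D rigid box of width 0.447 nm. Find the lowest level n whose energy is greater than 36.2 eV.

E_1 = h²/(8m_eL²) = 3.015×10^-19 J = 1.882 eV.
Need n² > 36.2/1.882 = 19.23, i.e. n > 4.385.
The smallest integer satisfying this is n = 5.

n = 5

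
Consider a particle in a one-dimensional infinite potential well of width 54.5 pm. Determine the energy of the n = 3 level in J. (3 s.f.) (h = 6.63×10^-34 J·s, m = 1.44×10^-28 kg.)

For an infinite well E_n = n²h²/(8mL²), so E_1 = h²/(8mL²) = (6.63×10^-34)²/(8·1.44×10^-28·(5.45×10^-11 m)²) = 1.285×10^-19 J.
Then E_3 = 3²·E_1 = 9·1.285×10^-19 J = 1.16×10^-18 J.

E_3 = 1.16×10^-18 J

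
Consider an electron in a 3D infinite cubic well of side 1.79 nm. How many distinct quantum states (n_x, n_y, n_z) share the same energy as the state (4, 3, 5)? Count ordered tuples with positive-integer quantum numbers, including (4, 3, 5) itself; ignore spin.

degeneracy = 6

The level has n_x² + n_y² + n_z² = 50. The ordered positive-integer solutions are (3, 4, 5), (3, 5, 4), (4, 3, 5), (4, 5, 3), (5, 3, 4), (5, 4, 3).
That gives 6 states.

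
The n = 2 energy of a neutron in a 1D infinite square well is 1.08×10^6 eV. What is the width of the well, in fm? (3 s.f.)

L = 27.5 fm

From E_n = n²h²/(8m_nL²), L = n·h/√(8m_nE_n).
E_2 = 1.08×10^6 eV = 1.730×10^-13 J, so L = 2·6.626×10^-34/√(8·1.675×10^-27·1.730×10^-13) = 2.75×10^-14 m = 27.5 fm.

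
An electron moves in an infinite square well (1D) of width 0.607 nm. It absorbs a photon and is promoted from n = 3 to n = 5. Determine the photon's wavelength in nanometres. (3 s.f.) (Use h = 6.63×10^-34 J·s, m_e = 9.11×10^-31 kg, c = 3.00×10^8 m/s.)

E_1 = h²/(8m_eL²) = 1.637×10^-19 J, so ΔE = (5² − 3²)E_1 = 2.619×10^-18 J.
λ = hc/ΔE = (6.63×10^-34·3.00×10^8)/2.619×10^-18 = 7.59×10^-8 m = 75.9 nm.

λ = 75.9 nm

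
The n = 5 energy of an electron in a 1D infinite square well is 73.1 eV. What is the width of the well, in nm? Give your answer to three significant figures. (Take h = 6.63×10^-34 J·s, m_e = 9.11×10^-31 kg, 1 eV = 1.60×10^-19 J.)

L = 0.359 nm

From E_n = n²h²/(8m_eL²), L = n·h/√(8m_eE_n).
E_5 = 73.1 eV = 1.170×10^-17 J, so L = 5·6.63×10^-34/√(8·9.11×10^-31·1.170×10^-17) = 3.59×10^-10 m = 0.359 nm.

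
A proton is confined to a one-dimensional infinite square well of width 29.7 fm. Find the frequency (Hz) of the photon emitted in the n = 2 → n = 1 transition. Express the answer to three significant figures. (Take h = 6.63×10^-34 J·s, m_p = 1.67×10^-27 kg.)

f = 1.69×10^20 Hz

E_1 = h²/(8m_pL²) = 3.730×10^-14 J and ΔE = (2² − 1²)E_1 = 1.119×10^-13 J.
f = ΔE/h = 1.119×10^-13/6.63×10^-34 = 1.69×10^20 Hz.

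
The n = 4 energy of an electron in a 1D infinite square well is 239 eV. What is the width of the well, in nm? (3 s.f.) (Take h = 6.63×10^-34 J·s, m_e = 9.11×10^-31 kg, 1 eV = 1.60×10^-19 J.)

From E_n = n²h²/(8m_eL²), L = n·h/√(8m_eE_n).
E_4 = 239 eV = 3.824×10^-17 J, so L = 4·6.63×10^-34/√(8·9.11×10^-31·3.824×10^-17) = 1.59×10^-10 m = 0.159 nm.

L = 0.159 nm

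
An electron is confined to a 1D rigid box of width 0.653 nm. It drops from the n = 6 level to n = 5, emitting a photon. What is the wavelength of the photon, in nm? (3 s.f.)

λ = 128 nm

E_1 = h²/(8m_eL²) = 1.413×10^-19 J, so ΔE = (6² − 5²)E_1 = 1.554×10^-18 J.
λ = hc/ΔE = (6.626×10^-34·2.998×10^8)/1.554×10^-18 = 1.28×10^-7 m = 128 nm.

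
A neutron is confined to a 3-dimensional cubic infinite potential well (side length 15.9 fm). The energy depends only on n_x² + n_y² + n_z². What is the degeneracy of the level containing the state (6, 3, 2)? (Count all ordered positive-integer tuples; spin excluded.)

degeneracy = 6

The level has n_x² + n_y² + n_z² = 49. The ordered positive-integer solutions are (2, 3, 6), (2, 6, 3), (3, 2, 6), (3, 6, 2), (6, 2, 3), (6, 3, 2).
That gives 6 states.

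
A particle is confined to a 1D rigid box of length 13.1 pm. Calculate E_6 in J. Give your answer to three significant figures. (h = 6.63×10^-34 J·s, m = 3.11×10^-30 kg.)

For an infinite well E_n = n²h²/(8mL²), so E_1 = h²/(8mL²) = (6.63×10^-34)²/(8·3.11×10^-30·(1.31×10^-11 m)²) = 1.030×10^-16 J.
Then E_6 = 6²·E_1 = 36·1.030×10^-16 J = 3.71×10^-15 J.

E_6 = 3.71×10^-15 J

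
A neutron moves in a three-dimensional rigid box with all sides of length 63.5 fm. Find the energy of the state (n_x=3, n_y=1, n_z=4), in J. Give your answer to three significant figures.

For a 3D rectangular well E = (h²/8m_n)·Σ n_i²/L_i² = (6.626×10^-34)²/(8·1.675×10^-27) · [3²/(63.5 fm)² + 1²/(63.5 fm)² + 4²/(63.5 fm)²].
Evaluating gives E = 2.11×10^-13 J.

E = 2.11×10^-13 J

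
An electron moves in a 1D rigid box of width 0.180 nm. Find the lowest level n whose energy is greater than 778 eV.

E_1 = h²/(8m_eL²) = 1.860×10^-18 J = 11.61 eV.
Need n² > 778/11.61 = 67.01, i.e. n > 8.186.
The smallest integer satisfying this is n = 9.

n = 9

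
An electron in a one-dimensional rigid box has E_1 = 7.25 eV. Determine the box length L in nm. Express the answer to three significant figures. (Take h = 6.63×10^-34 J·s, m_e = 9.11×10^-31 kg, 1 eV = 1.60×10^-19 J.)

L = 0.228 nm

From E_n = n²h²/(8m_eL²), L = n·h/√(8m_eE_n).
E_1 = 7.25 eV = 1.160×10^-18 J, so L = 1·6.63×10^-34/√(8·9.11×10^-31·1.160×10^-18) = 2.28×10^-10 m = 0.228 nm.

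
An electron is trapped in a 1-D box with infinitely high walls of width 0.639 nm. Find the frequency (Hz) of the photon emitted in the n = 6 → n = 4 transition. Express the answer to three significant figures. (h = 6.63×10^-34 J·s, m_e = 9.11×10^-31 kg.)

E_1 = h²/(8m_eL²) = 1.477×10^-19 J and ΔE = (6² − 4²)E_1 = 2.954×10^-18 J.
f = ΔE/h = 2.954×10^-18/6.63×10^-34 = 4.46×10^15 Hz.

f = 4.46×10^15 Hz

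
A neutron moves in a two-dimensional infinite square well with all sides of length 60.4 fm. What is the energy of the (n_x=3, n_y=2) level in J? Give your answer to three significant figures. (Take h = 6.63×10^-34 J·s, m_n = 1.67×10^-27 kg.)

E = 1.17×10^-13 J

For a 2D rectangular well E = (h²/8m_n)·Σ n_i²/L_i² = (6.63×10^-34)²/(8·1.67×10^-27) · [3²/(60.4 fm)² + 2²/(60.4 fm)²].
Evaluating gives E = 1.17×10^-13 J.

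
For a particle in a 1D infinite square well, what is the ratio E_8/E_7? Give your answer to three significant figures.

1.31

E_n ∝ n², so E_8/E_7 = 8²/7² = 64/49 = 1.31.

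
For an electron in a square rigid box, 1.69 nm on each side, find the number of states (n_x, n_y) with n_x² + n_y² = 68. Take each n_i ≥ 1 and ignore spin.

degeneracy = 2

The level has n_x² + n_y² = 68. The ordered positive-integer solutions are (2, 8), (8, 2).
That gives 2 states.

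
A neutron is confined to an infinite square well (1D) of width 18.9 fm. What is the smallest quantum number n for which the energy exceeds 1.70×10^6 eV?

n = 2

E_1 = h²/(8m_nL²) = 9.172×10^-14 J = 5.725×10^5 eV.
Need n² > 1.70×10^6/5.725×10^5 = 2.969, i.e. n > 1.723.
The smallest integer satisfying this is n = 2.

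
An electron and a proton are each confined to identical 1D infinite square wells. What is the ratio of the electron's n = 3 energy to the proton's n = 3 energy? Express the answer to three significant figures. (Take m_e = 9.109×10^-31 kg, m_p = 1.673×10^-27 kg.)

E_n ∝ 1/m at fixed n and L, so the ratio is m_p/m_e = 1.673×10^-27/9.109×10^-31 = 1.84×10^3.

1.84×10^3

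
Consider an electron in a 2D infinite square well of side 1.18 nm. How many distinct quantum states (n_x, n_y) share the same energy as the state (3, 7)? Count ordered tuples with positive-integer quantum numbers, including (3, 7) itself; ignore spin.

The level has n_x² + n_y² = 58. The ordered positive-integer solutions are (3, 7), (7, 3).
That gives 2 states.

degeneracy = 2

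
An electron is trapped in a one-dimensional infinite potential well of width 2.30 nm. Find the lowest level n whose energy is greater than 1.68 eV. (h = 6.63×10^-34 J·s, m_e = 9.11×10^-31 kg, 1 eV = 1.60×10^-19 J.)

n = 5

E_1 = h²/(8m_eL²) = 1.140×10^-20 J = 0.07125 eV.
Need n² > 1.68/0.07125 = 23.58, i.e. n > 4.856.
The smallest integer satisfying this is n = 5.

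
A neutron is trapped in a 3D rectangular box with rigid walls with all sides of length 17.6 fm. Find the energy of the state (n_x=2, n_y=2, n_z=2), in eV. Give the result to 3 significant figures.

For a 3D rectangular well E = (h²/8m_n)·Σ n_i²/L_i² = (6.626×10^-34)²/(8·1.675×10^-27) · [2²/(17.6 fm)² + 2²/(17.6 fm)² + 2²/(17.6 fm)²].
Evaluating gives E = 1.269×10^-12 J = 7.92×10^6 eV.

E = 7.92×10^6 eV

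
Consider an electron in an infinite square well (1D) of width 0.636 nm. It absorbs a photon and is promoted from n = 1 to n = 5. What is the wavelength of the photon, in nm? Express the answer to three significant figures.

λ = 55.6 nm

E_1 = h²/(8m_eL²) = 1.489×10^-19 J, so ΔE = (5² − 1²)E_1 = 3.574×10^-18 J.
λ = hc/ΔE = (6.626×10^-34·2.998×10^8)/3.574×10^-18 = 5.56×10^-8 m = 55.6 nm.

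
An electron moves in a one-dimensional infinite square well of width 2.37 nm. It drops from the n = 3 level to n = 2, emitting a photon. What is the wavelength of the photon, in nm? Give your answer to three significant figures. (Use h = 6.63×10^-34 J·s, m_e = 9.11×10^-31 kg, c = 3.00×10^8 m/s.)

E_1 = h²/(8m_eL²) = 1.074×10^-20 J, so ΔE = (3² − 2²)E_1 = 5.370×10^-20 J.
λ = hc/ΔE = (6.63×10^-34·3.00×10^8)/5.370×10^-20 = 3.70×10^-6 m = 3.70×10^3 nm.

λ = 3.70×10^3 nm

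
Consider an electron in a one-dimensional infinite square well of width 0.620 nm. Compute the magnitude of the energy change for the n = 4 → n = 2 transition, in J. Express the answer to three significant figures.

|ΔE| = 1.88×10^-18 J

E_1 = h²/(8m_eL²) = 1.567×10^-19 J.
|ΔE| = |4² − 2²|·E_1 = 12·1.567×10^-19 J = 1.88×10^-18 J.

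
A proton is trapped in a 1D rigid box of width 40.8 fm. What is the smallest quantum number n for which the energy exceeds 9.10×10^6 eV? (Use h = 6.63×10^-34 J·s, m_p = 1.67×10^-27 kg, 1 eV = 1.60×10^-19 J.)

E_1 = h²/(8m_pL²) = 1.977×10^-14 J = 1.236×10^5 eV.
Need n² > 9.10×10^6/1.236×10^5 = 73.62, i.e. n > 8.580.
The smallest integer satisfying this is n = 9.

n = 9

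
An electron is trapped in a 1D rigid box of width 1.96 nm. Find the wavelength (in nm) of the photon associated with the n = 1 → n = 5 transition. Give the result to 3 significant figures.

λ = 528 nm

E_1 = h²/(8m_eL²) = 1.568×10^-20 J, so ΔE = (5² − 1²)E_1 = 3.763×10^-19 J.
λ = hc/ΔE = (6.626×10^-34·2.998×10^8)/3.763×10^-19 = 5.28×10^-7 m = 528 nm.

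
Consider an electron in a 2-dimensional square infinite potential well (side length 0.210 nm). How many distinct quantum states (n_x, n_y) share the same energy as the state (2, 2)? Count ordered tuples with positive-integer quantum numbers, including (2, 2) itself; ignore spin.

degeneracy = 1

The level has n_x² + n_y² = 8. The ordered positive-integer solutions are (2, 2).
That gives 1 state.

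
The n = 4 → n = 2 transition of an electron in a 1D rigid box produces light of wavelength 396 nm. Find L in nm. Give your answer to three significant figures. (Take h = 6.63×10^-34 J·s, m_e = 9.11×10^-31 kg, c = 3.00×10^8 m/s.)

The photon carries ΔE = hc/λ = 6.63×10^-34·3.00×10^8/3.96×10^-7 m = 5.023×10^-19 J.
Since ΔE = (4² − 2²)E_1, E_1 = 4.186×10^-20 J, and L = h/√(8m_eE_1) = 1.20×10^-9 m = 1.20 nm.

L = 1.20 nm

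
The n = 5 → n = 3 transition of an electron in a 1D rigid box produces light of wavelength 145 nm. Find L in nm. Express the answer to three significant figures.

The photon carries ΔE = hc/λ = 6.626×10^-34·2.998×10^8/1.45×10^-7 m = 1.370×10^-18 J.
Since ΔE = (5² − 3²)E_1, E_1 = 8.563×10^-20 J, and L = h/√(8m_eE_1) = 8.39×10^-10 m = 0.839 nm.

L = 0.839 nm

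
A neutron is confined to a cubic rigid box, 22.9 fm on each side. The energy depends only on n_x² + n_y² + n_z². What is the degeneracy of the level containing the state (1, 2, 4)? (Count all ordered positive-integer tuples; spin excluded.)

The level has n_x² + n_y² + n_z² = 21. The ordered positive-integer solutions are (1, 2, 4), (1, 4, 2), (2, 1, 4), (2, 4, 1), (4, 1, 2), (4, 2, 1).
That gives 6 states.

degeneracy = 6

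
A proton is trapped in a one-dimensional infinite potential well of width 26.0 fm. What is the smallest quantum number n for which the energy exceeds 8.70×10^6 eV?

n = 6

E_1 = h²/(8m_pL²) = 4.853×10^-14 J = 3.029×10^5 eV.
Need n² > 8.70×10^6/3.029×10^5 = 28.72, i.e. n > 5.359.
The smallest integer satisfying this is n = 6.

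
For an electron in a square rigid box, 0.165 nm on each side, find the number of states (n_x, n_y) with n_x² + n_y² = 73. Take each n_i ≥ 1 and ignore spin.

degeneracy = 2

The level has n_x² + n_y² = 73. The ordered positive-integer solutions are (3, 8), (8, 3).
That gives 2 states.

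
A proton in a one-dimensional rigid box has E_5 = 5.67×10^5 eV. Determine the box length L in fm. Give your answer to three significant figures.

L = 95.0 fm

From E_n = n²h²/(8m_pL²), L = n·h/√(8m_pE_n).
E_5 = 5.67×10^5 eV = 9.083×10^-14 J, so L = 5·6.626×10^-34/√(8·1.673×10^-27·9.083×10^-14) = 9.50×10^-14 m = 95.0 fm.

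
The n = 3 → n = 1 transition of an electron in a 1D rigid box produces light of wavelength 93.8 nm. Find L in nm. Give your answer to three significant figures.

L = 0.477 nm

The photon carries ΔE = hc/λ = 6.626×10^-34·2.998×10^8/9.38×10^-8 m = 2.118×10^-18 J.
Since ΔE = (3² − 1²)E_1, E_1 = 2.647×10^-19 J, and L = h/√(8m_eE_1) = 4.77×10^-10 m = 0.477 nm.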